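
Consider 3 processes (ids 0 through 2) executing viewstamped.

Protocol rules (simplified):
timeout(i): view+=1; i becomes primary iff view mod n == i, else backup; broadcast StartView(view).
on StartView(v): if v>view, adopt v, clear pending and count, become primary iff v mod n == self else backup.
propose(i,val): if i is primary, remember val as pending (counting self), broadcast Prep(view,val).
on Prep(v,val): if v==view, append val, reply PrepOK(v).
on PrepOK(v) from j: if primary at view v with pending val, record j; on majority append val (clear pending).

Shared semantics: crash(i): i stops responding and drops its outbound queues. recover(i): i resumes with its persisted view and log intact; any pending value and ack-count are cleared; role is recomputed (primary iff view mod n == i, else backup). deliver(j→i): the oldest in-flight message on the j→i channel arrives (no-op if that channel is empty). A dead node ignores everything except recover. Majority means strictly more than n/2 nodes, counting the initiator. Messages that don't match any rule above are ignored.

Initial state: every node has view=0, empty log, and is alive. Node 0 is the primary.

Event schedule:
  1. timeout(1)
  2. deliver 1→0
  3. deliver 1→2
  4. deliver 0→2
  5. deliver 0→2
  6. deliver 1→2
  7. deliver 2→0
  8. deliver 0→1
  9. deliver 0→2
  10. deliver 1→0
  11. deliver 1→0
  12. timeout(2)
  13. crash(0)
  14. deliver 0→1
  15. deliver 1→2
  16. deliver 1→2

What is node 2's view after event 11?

after 1 — timeout(1): n1:prim/v1/[-]
after 2 — deliver 1→0: n0:back/v1/[-]
after 3 — deliver 1→2: n2:back/v1/[-]
after 4 — deliver 0→2: ·
after 5 — deliver 0→2: ·
after 6 — deliver 1→2: ·
after 7 — deliver 2→0: ·
after 8 — deliver 0→1: ·
after 9 — deliver 0→2: ·
after 10 — deliver 1→0: ·
after 11 — deliver 1→0: ·

1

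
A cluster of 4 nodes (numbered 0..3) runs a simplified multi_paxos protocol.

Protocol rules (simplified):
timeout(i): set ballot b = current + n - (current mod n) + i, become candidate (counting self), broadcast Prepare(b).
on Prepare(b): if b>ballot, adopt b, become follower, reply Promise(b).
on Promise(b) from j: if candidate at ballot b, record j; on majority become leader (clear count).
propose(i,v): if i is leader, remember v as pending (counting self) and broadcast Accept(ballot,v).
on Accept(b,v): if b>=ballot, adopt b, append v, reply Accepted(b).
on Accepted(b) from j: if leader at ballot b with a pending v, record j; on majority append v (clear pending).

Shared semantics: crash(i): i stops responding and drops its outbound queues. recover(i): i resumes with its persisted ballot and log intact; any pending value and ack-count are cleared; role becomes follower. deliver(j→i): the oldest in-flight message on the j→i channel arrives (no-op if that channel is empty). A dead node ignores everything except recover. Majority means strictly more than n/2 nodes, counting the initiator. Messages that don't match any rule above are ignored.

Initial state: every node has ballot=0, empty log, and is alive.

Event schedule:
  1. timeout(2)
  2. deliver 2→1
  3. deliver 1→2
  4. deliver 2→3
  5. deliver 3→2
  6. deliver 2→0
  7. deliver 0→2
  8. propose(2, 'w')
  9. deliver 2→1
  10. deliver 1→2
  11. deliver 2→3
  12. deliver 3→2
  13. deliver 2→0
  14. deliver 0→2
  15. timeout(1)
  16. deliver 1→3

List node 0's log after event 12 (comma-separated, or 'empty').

1. timeout(2):  <2:cand b6 ->
2. deliver 2→1:  <1:foll b6 ->
3. deliver 1→2:  nop
4. deliver 2→3:  <3:foll b6 ->
5. deliver 3→2:  <2:lead b6 ->
6. deliver 2→0:  <0:foll b6 ->
7. deliver 0→2:  nop
8. propose(2,'w'):  nop
9. deliver 2→1:  <1:foll b6 w>
10. deliver 1→2:  nop
11. deliver 2→3:  <3:foll b6 w>
12. deliver 3→2:  <2:lead b6 w>

empty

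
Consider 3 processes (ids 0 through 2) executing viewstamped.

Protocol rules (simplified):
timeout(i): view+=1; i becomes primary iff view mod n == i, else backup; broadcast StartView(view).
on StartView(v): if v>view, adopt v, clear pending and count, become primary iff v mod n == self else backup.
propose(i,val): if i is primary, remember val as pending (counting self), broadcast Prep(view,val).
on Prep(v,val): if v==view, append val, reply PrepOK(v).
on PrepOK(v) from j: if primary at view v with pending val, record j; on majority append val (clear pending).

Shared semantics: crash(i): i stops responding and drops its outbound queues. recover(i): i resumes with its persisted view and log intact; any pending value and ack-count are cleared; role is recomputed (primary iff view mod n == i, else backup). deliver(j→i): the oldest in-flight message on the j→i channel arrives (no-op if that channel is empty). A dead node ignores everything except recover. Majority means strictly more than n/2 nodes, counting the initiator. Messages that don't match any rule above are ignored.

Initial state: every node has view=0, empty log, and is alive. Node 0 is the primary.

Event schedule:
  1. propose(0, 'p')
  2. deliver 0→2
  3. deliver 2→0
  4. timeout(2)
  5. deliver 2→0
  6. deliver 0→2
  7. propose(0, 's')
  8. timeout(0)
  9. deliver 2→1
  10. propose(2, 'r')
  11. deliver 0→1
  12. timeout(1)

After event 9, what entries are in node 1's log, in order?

empty

e1 propose(0,'p'): ·
e2 deliver 0→2: 2[back,v=0,p]
e3 deliver 2→0: 0[prim,v=0,p]
e4 timeout(2): 2[back,v=1,p]
e5 deliver 2→0: 0[back,v=1,p]
e6 deliver 0→2: ·
e7 propose(0,'s'): ·
e8 timeout(0): 0[back,v=2,p]
e9 deliver 2→1: 1[prim,v=1,-]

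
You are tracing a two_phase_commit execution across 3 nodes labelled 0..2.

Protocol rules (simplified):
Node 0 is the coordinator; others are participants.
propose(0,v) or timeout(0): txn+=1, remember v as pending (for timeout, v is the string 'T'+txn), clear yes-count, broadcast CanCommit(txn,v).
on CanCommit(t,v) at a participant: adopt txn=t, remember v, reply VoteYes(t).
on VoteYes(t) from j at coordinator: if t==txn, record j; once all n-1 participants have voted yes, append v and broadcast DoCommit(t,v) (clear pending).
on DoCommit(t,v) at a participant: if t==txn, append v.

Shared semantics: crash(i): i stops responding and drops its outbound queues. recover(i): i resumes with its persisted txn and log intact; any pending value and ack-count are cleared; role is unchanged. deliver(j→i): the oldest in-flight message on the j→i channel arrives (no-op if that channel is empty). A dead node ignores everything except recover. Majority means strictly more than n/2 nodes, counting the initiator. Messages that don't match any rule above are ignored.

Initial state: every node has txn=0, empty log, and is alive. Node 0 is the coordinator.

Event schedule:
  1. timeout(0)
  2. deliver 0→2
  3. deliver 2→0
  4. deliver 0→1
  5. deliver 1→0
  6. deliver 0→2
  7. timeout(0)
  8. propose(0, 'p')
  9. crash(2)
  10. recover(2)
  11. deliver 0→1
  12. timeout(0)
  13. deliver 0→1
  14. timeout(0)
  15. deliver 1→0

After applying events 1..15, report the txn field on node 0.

[1] timeout(0) → N0(coor t1 [-])
[2] deliver 0→2 → N2(part t1 [-])
[3] deliver 2→0 → ∅
[4] deliver 0→1 → N1(part t1 [-])
[5] deliver 1→0 → N0(coor t1 [T1])
[6] deliver 0→2 → N2(part t1 [T1])
[7] timeout(0) → N0(coor t2 [T1])
[8] propose(0,'p') → N0(coor t3 [T1])
[9] crash(2) → N2(✗part t1 [T1])
[10] recover(2) → N2(part t1 [T1])
[11] deliver 0→1 → N1(part t1 [T1])
[12] timeout(0) → N0(coor t4 [T1])
[13] deliver 0→1 → N1(part t2 [T1])
[14] timeout(0) → N0(coor t5 [T1])
[15] deliver 1→0 → ∅

5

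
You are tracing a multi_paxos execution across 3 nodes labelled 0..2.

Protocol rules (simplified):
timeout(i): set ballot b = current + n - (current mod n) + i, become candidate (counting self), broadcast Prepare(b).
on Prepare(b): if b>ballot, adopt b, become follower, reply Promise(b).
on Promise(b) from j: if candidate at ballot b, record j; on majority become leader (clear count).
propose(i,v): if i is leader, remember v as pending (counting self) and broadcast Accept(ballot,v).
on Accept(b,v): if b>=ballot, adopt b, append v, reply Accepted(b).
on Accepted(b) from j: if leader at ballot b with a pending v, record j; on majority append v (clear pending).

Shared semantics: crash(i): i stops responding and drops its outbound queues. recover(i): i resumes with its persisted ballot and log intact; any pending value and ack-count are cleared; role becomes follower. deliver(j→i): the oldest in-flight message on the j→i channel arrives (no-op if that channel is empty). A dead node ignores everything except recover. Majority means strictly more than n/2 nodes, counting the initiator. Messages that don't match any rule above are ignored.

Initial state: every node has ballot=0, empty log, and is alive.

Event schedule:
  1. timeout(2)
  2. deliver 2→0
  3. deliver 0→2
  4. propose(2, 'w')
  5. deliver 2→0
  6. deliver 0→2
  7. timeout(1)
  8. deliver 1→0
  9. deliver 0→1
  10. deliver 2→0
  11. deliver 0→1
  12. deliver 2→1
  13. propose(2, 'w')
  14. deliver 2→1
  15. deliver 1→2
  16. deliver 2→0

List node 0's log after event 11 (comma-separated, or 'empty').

w

1. timeout(2):  <2:cand b5 ->
2. deliver 2→0:  <0:foll b5 ->
3. deliver 0→2:  <2:lead b5 ->
4. propose(2,'w'):  nop
5. deliver 2→0:  <0:foll b5 w>
6. deliver 0→2:  <2:lead b5 w>
7. timeout(1):  <1:cand b4 ->
8. deliver 1→0:  nop
9. deliver 0→1:  nop
10. deliver 2→0:  nop
11. deliver 0→1:  nop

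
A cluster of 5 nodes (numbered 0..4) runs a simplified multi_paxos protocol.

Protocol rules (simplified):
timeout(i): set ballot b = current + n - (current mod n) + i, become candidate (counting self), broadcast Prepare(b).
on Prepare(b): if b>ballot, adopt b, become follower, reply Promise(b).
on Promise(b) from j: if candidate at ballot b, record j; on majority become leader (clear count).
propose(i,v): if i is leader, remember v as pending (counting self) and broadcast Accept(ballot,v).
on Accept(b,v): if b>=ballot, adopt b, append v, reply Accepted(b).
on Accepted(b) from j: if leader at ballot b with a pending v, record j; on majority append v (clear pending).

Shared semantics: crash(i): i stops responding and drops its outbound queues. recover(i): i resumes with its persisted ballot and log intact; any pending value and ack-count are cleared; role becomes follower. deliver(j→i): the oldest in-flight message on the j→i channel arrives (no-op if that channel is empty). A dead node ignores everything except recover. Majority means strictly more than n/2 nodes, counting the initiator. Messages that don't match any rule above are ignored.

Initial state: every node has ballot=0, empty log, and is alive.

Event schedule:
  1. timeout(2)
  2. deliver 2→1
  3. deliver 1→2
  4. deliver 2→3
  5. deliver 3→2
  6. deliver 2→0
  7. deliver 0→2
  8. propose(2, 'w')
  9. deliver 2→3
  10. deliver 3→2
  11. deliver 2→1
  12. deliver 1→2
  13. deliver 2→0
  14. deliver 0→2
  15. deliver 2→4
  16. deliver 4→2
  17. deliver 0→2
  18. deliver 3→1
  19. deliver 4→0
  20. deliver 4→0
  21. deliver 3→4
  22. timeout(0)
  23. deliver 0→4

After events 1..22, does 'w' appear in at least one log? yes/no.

yes

1. timeout(2):  <2:cand b7 ->
2. deliver 2→1:  <1:foll b7 ->
3. deliver 1→2:  nop
4. deliver 2→3:  <3:foll b7 ->
5. deliver 3→2:  <2:lead b7 ->
6. deliver 2→0:  <0:foll b7 ->
7. deliver 0→2:  nop
8. propose(2,'w'):  nop
9. deliver 2→3:  <3:foll b7 w>
10. deliver 3→2:  nop
11. deliver 2→1:  <1:foll b7 w>
12. deliver 1→2:  <2:lead b7 w>
13. deliver 2→0:  <0:foll b7 w>
14. deliver 0→2:  nop
15. deliver 2→4:  <4:foll b7 ->
16. deliver 4→2:  nop
17. deliver 0→2:  nop
18. deliver 3→1:  nop
19. deliver 4→0:  nop
20. deliver 4→0:  nop
21. deliver 3→4:  nop
22. timeout(0):  <0:cand b10 w>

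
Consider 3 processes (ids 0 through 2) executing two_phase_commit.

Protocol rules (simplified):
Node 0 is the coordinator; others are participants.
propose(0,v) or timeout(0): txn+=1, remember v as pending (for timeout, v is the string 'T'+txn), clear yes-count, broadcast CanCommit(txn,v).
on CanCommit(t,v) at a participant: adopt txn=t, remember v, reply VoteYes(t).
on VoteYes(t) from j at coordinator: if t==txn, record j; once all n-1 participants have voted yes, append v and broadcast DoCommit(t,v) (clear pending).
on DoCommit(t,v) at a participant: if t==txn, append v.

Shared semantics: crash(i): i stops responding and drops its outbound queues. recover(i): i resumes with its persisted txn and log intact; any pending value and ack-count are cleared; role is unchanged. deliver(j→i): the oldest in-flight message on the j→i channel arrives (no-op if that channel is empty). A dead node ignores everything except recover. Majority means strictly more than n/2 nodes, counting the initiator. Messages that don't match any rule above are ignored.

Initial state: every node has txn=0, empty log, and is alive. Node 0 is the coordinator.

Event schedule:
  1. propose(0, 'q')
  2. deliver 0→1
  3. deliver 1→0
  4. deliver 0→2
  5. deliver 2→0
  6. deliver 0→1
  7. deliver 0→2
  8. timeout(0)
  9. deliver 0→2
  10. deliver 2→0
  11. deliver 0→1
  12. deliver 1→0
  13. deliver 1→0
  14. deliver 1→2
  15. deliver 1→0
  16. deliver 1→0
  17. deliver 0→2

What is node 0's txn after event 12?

[1] propose(0,'q') → N0(coor t1 [-])
[2] deliver 0→1 → N1(part t1 [-])
[3] deliver 1→0 → ∅
[4] deliver 0→2 → N2(part t1 [-])
[5] deliver 2→0 → N0(coor t1 [q])
[6] deliver 0→1 → N1(part t1 [q])
[7] deliver 0→2 → N2(part t1 [q])
[8] timeout(0) → N0(coor t2 [q])
[9] deliver 0→2 → N2(part t2 [q])
[10] deliver 2→0 → ∅
[11] deliver 0→1 → N1(part t2 [q])
[12] deliver 1→0 → N0(coor t2 [q,T2])

2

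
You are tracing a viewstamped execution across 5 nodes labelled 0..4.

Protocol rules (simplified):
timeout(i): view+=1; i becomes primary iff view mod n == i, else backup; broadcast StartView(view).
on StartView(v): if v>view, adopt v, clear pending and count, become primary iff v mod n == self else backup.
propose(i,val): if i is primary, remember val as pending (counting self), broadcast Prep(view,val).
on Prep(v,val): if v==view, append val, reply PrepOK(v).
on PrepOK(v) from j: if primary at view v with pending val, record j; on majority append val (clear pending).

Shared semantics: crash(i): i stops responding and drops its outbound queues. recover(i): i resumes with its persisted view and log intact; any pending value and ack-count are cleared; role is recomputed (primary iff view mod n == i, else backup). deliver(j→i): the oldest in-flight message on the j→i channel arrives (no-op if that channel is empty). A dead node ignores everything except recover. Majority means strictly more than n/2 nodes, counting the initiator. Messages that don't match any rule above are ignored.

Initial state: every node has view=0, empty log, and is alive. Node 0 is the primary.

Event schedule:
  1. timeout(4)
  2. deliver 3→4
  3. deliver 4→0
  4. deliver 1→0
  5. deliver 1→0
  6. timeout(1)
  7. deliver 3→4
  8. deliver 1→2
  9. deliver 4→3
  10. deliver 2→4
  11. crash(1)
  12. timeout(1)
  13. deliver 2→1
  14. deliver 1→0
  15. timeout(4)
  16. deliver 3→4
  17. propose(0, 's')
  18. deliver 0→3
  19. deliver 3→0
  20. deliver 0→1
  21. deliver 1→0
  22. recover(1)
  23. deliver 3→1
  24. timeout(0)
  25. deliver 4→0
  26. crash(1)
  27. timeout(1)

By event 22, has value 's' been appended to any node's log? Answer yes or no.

no

e1 timeout(4): 4[back,v=1,-]
e2 deliver 3→4: ·
e3 deliver 4→0: 0[back,v=1,-]
e4 deliver 1→0: ·
e5 deliver 1→0: ·
e6 timeout(1): 1[prim,v=1,-]
e7 deliver 3→4: ·
e8 deliver 1→2: 2[back,v=1,-]
e9 deliver 4→3: 3[back,v=1,-]
e10 deliver 2→4: ·
e11 crash(1): 1[✗prim,v=1,-]
e12 timeout(1): ·
e13 deliver 2→1: ·
e14 deliver 1→0: ·
e15 timeout(4): 4[back,v=2,-]
e16 deliver 3→4: ·
e17 propose(0,'s'): ·
e18 deliver 0→3: ·
e19 deliver 3→0: ·
e20 deliver 0→1: ·
e21 deliver 1→0: ·
e22 recover(1): 1[prim,v=1,-]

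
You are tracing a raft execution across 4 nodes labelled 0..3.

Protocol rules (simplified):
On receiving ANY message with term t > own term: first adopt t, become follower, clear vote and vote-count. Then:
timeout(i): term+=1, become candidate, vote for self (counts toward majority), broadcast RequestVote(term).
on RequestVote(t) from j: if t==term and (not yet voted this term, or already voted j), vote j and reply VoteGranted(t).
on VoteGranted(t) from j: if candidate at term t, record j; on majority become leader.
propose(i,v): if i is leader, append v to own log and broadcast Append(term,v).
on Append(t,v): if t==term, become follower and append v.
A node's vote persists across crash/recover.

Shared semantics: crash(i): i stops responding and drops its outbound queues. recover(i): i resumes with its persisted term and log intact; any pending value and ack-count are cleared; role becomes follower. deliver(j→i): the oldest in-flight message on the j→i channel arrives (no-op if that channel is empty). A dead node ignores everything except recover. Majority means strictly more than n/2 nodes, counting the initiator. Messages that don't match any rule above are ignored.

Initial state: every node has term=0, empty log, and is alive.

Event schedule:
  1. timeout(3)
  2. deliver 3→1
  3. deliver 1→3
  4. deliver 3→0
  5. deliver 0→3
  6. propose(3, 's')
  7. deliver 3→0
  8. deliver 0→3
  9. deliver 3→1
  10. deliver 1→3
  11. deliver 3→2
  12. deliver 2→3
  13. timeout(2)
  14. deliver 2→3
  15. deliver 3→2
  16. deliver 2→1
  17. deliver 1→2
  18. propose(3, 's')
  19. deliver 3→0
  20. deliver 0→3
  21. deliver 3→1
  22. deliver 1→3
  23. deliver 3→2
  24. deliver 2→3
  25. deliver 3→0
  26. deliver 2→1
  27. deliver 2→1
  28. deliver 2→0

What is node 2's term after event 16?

step 1 timeout(3): 3={cand,t=1,log=-}
step 2 deliver 3→1: 1={foll,t=1,log=-}
step 3 deliver 1→3: —
step 4 deliver 3→0: 0={foll,t=1,log=-}
step 5 deliver 0→3: 3={lead,t=1,log=-}
step 6 propose(3,'s'): 3={lead,t=1,log=s}
step 7 deliver 3→0: 0={foll,t=1,log=s}
step 8 deliver 0→3: —
step 9 deliver 3→1: 1={foll,t=1,log=s}
step 10 deliver 1→3: —
step 11 deliver 3→2: 2={foll,t=1,log=-}
step 12 deliver 2→3: —
step 13 timeout(2): 2={cand,t=2,log=-}
step 14 deliver 2→3: 3={foll,t=2,log=s}
step 15 deliver 3→2: —
step 16 deliver 2→1: 1={foll,t=2,log=s}

2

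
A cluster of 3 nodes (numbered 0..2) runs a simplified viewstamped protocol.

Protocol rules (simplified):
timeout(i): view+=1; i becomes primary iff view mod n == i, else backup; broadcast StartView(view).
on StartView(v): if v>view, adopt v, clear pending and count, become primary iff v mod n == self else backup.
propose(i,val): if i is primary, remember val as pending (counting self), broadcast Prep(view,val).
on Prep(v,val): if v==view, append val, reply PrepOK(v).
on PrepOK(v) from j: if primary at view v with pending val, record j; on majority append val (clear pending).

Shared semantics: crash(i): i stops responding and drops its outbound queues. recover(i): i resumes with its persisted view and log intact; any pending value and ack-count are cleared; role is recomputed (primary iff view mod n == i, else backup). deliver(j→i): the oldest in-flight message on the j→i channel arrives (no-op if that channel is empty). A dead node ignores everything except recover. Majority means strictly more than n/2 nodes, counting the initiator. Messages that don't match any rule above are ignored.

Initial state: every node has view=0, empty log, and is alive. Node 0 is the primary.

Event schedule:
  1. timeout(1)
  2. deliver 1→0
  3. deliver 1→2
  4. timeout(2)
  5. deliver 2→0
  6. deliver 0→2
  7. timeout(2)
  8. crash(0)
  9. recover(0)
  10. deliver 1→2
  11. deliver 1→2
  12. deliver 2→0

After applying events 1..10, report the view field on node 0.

step 1 timeout(1): 1={prim,v=1,log=-}
step 2 deliver 1→0: 0={back,v=1,log=-}
step 3 deliver 1→2: 2={back,v=1,log=-}
step 4 timeout(2): 2={prim,v=2,log=-}
step 5 deliver 2→0: 0={back,v=2,log=-}
step 6 deliver 0→2: —
step 7 timeout(2): 2={back,v=3,log=-}
step 8 crash(0): 0={✗back,v=2,log=-}
step 9 recover(0): 0={back,v=2,log=-}
step 10 deliver 1→2: —

2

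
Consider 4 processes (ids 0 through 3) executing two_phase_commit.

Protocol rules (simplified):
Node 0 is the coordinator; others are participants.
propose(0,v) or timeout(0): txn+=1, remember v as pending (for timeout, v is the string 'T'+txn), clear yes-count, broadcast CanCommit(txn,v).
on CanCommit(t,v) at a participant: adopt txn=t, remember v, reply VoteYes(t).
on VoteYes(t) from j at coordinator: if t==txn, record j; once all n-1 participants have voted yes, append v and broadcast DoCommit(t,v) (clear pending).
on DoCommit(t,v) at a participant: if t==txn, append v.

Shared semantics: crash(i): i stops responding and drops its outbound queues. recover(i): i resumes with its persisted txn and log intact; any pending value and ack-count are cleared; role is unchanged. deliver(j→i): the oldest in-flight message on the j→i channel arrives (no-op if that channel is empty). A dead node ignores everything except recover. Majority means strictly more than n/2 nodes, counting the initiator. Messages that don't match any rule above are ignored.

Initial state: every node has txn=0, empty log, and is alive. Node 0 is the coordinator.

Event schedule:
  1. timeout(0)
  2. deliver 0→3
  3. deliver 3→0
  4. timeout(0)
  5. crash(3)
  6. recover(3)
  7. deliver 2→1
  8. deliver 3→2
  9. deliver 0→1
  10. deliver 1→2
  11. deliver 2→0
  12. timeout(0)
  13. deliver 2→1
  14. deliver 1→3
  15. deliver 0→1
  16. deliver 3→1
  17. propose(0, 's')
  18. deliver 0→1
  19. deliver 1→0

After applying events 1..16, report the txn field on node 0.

3

after 1 — timeout(0): n0:coor/t1/[-]
after 2 — deliver 0→3: n3:part/t1/[-]
after 3 — deliver 3→0: ·
after 4 — timeout(0): n0:coor/t2/[-]
after 5 — crash(3): n3:✗part/t1/[-]
after 6 — recover(3): n3:part/t1/[-]
after 7 — deliver 2→1: ·
after 8 — deliver 3→2: ·
after 9 — deliver 0→1: n1:part/t1/[-]
after 10 — deliver 1→2: ·
after 11 — deliver 2→0: ·
after 12 — timeout(0): n0:coor/t3/[-]
after 13 — deliver 2→1: ·
after 14 — deliver 1→3: ·
after 15 — deliver 0→1: n1:part/t2/[-]
after 16 — deliver 3→1: ·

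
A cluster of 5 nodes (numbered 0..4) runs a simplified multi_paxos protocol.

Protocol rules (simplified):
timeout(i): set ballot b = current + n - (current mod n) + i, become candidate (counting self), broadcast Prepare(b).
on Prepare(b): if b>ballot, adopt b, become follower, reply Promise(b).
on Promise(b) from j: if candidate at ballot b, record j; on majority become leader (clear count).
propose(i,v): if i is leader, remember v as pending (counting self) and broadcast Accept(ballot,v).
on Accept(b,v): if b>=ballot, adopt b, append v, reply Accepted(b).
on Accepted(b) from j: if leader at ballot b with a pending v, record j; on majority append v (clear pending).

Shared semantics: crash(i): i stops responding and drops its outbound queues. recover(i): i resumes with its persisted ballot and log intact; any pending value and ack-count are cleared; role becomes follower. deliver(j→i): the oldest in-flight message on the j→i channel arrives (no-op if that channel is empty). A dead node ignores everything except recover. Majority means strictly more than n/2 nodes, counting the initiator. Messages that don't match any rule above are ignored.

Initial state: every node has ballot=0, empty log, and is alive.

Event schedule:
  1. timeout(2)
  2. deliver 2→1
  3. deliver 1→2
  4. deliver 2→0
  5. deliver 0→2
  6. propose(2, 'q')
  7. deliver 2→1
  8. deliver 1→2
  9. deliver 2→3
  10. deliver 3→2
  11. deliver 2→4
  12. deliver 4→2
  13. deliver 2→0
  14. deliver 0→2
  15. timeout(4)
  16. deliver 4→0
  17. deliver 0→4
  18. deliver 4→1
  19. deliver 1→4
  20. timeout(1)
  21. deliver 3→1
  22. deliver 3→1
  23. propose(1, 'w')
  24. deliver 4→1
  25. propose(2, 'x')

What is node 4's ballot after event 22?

step 1 timeout(2): 2={cand,b=7,log=-}
step 2 deliver 2→1: 1={foll,b=7,log=-}
step 3 deliver 1→2: —
step 4 deliver 2→0: 0={foll,b=7,log=-}
step 5 deliver 0→2: 2={lead,b=7,log=-}
step 6 propose(2,'q'): —
step 7 deliver 2→1: 1={foll,b=7,log=q}
step 8 deliver 1→2: —
step 9 deliver 2→3: 3={foll,b=7,log=-}
step 10 deliver 3→2: —
step 11 deliver 2→4: 4={foll,b=7,log=-}
step 12 deliver 4→2: —
step 13 deliver 2→0: 0={foll,b=7,log=q}
step 14 deliver 0→2: 2={lead,b=7,log=q}
step 15 timeout(4): 4={cand,b=14,log=-}
step 16 deliver 4→0: 0={foll,b=14,log=q}
step 17 deliver 0→4: —
step 18 deliver 4→1: 1={foll,b=14,log=q}
step 19 deliver 1→4: 4={lead,b=14,log=-}
step 20 timeout(1): 1={cand,b=16,log=q}
step 21 deliver 3→1: —
step 22 deliver 3→1: —

14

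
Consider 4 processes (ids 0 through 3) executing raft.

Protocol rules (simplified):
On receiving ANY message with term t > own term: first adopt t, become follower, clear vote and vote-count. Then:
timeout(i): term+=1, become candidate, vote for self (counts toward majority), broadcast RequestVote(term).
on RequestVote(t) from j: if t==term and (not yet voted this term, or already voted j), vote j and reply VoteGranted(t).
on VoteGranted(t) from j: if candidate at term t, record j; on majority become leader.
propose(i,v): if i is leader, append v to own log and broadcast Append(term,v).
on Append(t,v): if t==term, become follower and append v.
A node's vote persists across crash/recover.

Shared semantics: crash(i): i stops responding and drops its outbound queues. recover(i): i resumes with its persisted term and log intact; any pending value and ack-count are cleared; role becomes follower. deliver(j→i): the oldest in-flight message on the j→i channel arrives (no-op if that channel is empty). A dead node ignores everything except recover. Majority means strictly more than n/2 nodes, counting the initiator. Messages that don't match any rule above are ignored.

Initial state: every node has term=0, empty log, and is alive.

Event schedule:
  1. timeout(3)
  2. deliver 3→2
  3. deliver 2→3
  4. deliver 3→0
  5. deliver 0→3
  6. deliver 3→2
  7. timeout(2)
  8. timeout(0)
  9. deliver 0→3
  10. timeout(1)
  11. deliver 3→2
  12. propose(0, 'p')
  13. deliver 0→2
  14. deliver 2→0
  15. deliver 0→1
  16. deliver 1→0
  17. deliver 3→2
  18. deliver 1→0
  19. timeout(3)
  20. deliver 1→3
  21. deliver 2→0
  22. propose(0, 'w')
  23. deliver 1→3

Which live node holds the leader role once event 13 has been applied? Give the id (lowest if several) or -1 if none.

-1

[1] timeout(3) → N3(cand t1 [-])
[2] deliver 3→2 → N2(foll t1 [-])
[3] deliver 2→3 → ∅
[4] deliver 3→0 → N0(foll t1 [-])
[5] deliver 0→3 → N3(lead t1 [-])
[6] deliver 3→2 → ∅
[7] timeout(2) → N2(cand t2 [-])
[8] timeout(0) → N0(cand t2 [-])
[9] deliver 0→3 → N3(foll t2 [-])
[10] timeout(1) → N1(cand t1 [-])
[11] deliver 3→2 → ∅
[12] propose(0,'p') → ∅
[13] deliver 0→2 → ∅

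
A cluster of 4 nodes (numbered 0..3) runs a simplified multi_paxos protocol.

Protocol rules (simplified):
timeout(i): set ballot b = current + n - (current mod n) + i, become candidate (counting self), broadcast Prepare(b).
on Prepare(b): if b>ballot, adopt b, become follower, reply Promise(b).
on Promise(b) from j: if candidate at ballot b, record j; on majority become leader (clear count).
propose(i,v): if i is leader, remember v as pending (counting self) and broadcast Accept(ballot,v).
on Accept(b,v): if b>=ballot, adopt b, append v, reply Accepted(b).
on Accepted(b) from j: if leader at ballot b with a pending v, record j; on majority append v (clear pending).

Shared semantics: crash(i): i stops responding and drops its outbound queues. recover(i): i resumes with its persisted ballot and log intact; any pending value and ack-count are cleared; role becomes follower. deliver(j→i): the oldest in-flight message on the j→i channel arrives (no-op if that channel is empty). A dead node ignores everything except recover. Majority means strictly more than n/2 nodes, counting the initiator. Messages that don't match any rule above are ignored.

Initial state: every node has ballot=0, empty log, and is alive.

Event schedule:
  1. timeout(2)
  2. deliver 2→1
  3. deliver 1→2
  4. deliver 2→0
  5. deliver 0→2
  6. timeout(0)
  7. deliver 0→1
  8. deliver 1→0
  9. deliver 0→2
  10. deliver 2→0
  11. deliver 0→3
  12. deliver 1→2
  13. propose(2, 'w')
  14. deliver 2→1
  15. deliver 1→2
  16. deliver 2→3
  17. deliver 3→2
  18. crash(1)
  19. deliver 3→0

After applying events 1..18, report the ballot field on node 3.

e1 timeout(2): 2[cand,b=6,-]
e2 deliver 2→1: 1[foll,b=6,-]
e3 deliver 1→2: ·
e4 deliver 2→0: 0[foll,b=6,-]
e5 deliver 0→2: 2[lead,b=6,-]
e6 timeout(0): 0[cand,b=8,-]
e7 deliver 0→1: 1[foll,b=8,-]
e8 deliver 1→0: ·
e9 deliver 0→2: 2[foll,b=8,-]
e10 deliver 2→0: 0[lead,b=8,-]
e11 deliver 0→3: 3[foll,b=8,-]
e12 deliver 1→2: ·
e13 propose(2,'w'): ·
e14 deliver 2→1: ·
e15 deliver 1→2: ·
e16 deliver 2→3: ·
e17 deliver 3→2: ·
e18 crash(1): 1[✗foll,b=8,-]

8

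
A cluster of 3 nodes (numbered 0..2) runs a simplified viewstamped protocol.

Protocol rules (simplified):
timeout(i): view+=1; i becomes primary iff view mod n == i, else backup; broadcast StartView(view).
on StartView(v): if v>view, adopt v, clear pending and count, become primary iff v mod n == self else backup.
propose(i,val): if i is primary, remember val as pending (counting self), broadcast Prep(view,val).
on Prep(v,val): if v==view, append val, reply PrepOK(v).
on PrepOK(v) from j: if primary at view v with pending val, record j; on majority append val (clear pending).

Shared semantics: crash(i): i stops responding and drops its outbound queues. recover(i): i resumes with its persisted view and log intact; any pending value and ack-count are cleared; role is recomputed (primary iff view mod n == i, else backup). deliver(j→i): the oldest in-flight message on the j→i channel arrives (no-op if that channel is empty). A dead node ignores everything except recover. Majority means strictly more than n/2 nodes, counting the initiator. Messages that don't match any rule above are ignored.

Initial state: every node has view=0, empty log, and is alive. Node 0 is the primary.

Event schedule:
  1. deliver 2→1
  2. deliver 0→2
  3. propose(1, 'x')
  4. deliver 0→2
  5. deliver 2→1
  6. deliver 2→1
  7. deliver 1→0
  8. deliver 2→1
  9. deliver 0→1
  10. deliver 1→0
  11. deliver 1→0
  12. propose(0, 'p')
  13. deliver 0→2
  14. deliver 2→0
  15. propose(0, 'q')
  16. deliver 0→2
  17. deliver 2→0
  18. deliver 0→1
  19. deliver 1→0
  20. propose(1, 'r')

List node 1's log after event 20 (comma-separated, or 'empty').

1. deliver 2→1:  nop
2. deliver 0→2:  nop
3. propose(1,'x'):  nop
4. deliver 0→2:  nop
5. deliver 2→1:  nop
6. deliver 2→1:  nop
7. deliver 1→0:  nop
8. deliver 2→1:  nop
9. deliver 0→1:  nop
10. deliver 1→0:  nop
11. deliver 1→0:  nop
12. propose(0,'p'):  nop
13. deliver 0→2:  <2:back v0 p>
14. deliver 2→0:  <0:prim v0 p>
15. propose(0,'q'):  nop
16. deliver 0→2:  <2:back v0 p,q>
17. deliver 2→0:  <0:prim v0 p,q>
18. deliver 0→1:  <1:back v0 p>
19. deliver 1→0:  nop
20. propose(1,'r'):  nop

p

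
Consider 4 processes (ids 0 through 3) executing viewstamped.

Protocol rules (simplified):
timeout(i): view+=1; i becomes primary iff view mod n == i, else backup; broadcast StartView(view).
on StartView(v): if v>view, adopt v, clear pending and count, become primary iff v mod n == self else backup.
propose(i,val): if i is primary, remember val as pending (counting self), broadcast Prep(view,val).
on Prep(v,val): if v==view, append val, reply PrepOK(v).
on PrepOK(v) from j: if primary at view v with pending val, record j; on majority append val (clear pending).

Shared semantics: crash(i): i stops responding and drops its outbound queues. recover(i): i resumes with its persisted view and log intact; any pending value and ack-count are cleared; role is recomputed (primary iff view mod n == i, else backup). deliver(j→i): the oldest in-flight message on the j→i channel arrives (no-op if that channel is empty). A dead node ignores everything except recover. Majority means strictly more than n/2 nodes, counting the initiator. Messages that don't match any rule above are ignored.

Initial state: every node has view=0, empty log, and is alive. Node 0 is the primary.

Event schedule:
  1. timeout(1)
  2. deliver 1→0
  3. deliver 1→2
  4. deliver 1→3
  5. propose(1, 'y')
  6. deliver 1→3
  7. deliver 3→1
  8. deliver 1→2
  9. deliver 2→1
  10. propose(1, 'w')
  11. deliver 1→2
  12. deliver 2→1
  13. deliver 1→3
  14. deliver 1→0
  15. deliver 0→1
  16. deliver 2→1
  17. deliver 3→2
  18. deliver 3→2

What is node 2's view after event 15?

1

1. timeout(1):  <1:prim v1 ->
2. deliver 1→0:  <0:back v1 ->
3. deliver 1→2:  <2:back v1 ->
4. deliver 1→3:  <3:back v1 ->
5. propose(1,'y'):  nop
6. deliver 1→3:  <3:back v1 y>
7. deliver 3→1:  nop
8. deliver 1→2:  <2:back v1 y>
9. deliver 2→1:  <1:prim v1 y>
10. propose(1,'w'):  nop
11. deliver 1→2:  <2:back v1 y,w>
12. deliver 2→1:  nop
13. deliver 1→3:  <3:back v1 y,w>
14. deliver 1→0:  <0:back v1 y>
15. deliver 0→1:  <1:prim v1 y,w>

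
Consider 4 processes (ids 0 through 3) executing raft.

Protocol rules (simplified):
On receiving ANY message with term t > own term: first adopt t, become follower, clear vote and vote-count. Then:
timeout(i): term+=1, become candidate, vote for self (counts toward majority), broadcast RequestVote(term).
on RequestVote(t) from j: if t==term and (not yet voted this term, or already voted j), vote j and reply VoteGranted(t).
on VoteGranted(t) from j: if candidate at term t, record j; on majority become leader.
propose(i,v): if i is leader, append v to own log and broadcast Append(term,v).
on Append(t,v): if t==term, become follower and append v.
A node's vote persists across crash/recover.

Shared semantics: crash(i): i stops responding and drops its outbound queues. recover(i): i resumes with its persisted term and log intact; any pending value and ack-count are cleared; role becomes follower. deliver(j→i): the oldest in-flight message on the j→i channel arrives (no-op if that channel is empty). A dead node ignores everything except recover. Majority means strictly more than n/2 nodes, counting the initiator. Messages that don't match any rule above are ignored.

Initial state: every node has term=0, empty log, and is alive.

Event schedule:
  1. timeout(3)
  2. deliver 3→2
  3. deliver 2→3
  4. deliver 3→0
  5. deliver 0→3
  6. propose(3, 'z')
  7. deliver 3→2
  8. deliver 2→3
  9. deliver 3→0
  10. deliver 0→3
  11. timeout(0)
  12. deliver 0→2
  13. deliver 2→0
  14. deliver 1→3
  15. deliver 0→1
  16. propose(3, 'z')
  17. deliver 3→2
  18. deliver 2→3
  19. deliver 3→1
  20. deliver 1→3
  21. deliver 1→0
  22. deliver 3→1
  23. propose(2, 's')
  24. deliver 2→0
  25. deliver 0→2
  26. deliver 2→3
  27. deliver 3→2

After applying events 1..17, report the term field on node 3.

1

[1] timeout(3) → N3(cand t1 [-])
[2] deliver 3→2 → N2(foll t1 [-])
[3] deliver 2→3 → ∅
[4] deliver 3→0 → N0(foll t1 [-])
[5] deliver 0→3 → N3(lead t1 [-])
[6] propose(3,'z') → N3(lead t1 [z])
[7] deliver 3→2 → N2(foll t1 [z])
[8] deliver 2→3 → ∅
[9] deliver 3→0 → N0(foll t1 [z])
[10] deliver 0→3 → ∅
[11] timeout(0) → N0(cand t2 [z])
[12] deliver 0→2 → N2(foll t2 [z])
[13] deliver 2→0 → ∅
[14] deliver 1→3 → ∅
[15] deliver 0→1 → N1(foll t2 [-])
[16] propose(3,'z') → N3(lead t1 [z,z])
[17] deliver 3→2 → ∅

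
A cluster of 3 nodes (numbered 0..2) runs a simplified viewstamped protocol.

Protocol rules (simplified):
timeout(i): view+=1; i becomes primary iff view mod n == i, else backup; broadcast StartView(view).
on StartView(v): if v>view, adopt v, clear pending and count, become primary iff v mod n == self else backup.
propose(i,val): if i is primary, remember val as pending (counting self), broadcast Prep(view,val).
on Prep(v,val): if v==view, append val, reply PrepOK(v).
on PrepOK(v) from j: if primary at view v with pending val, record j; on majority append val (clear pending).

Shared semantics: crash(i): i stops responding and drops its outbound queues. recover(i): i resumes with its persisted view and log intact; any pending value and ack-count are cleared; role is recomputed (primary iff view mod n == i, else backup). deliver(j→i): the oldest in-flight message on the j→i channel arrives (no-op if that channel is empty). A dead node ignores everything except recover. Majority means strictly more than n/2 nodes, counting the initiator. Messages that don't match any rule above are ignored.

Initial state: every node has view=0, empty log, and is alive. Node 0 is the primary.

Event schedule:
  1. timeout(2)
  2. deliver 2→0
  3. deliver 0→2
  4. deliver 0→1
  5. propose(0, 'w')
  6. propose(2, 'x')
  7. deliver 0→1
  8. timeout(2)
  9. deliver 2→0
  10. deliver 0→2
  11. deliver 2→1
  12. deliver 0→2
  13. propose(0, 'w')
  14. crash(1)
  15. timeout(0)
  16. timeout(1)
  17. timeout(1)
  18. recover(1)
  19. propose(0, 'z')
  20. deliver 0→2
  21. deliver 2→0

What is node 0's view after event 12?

after 1 — timeout(2): n2:back/v1/[-]
after 2 — deliver 2→0: n0:back/v1/[-]
after 3 — deliver 0→2: ·
after 4 — deliver 0→1: ·
after 5 — propose(0,'w'): ·
after 6 — propose(2,'x'): ·
after 7 — deliver 0→1: ·
after 8 — timeout(2): n2:prim/v2/[-]
after 9 — deliver 2→0: n0:back/v2/[-]
after 10 — deliver 0→2: ·
after 11 — deliver 2→1: n1:prim/v1/[-]
after 12 — deliver 0→2: ·

2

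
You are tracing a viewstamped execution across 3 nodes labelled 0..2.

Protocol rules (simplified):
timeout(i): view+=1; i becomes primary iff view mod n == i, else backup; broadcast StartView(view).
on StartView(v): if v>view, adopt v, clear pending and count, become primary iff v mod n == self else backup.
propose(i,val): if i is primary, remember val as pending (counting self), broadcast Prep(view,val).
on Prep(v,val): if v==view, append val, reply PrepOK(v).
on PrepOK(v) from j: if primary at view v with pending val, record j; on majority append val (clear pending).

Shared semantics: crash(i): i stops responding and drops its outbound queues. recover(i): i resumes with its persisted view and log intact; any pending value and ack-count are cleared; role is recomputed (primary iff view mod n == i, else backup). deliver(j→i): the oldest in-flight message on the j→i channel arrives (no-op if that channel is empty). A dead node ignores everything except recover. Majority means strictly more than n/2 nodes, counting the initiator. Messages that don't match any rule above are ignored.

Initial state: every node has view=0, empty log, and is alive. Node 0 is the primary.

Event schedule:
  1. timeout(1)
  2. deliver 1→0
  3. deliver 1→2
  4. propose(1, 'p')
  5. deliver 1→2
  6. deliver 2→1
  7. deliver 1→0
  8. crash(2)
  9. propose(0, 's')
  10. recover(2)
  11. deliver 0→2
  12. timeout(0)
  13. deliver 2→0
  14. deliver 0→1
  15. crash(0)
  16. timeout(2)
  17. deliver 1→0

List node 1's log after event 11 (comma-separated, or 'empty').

p

1. timeout(1):  <1:prim v1 ->
2. deliver 1→0:  <0:back v1 ->
3. deliver 1→2:  <2:back v1 ->
4. propose(1,'p'):  nop
5. deliver 1→2:  <2:back v1 p>
6. deliver 2→1:  <1:prim v1 p>
7. deliver 1→0:  <0:back v1 p>
8. crash(2):  <2:✗back v1 p>
9. propose(0,'s'):  nop
10. recover(2):  <2:back v1 p>
11. deliver 0→2:  nop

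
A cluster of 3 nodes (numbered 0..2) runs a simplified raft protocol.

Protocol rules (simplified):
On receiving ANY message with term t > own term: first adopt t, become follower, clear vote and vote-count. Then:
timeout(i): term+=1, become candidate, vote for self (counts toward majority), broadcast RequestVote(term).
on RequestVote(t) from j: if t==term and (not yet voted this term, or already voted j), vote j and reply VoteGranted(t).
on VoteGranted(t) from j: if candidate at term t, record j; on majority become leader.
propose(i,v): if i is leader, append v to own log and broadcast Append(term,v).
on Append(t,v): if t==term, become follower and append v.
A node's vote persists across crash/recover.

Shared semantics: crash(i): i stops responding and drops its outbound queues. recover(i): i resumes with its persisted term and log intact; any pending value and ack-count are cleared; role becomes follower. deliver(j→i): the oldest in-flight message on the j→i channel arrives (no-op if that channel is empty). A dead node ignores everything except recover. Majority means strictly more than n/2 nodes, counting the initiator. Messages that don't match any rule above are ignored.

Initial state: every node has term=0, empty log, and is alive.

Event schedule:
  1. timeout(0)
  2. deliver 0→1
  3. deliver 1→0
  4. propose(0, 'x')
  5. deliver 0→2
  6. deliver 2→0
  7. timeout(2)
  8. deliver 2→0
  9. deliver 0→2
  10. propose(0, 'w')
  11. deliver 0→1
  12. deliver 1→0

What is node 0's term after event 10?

2

step 1 timeout(0): 0={cand,t=1,log=-}
step 2 deliver 0→1: 1={foll,t=1,log=-}
step 3 deliver 1→0: 0={lead,t=1,log=-}
step 4 propose(0,'x'): 0={lead,t=1,log=x}
step 5 deliver 0→2: 2={foll,t=1,log=-}
step 6 deliver 2→0: —
step 7 timeout(2): 2={cand,t=2,log=-}
step 8 deliver 2→0: 0={foll,t=2,log=x}
step 9 deliver 0→2: —
step 10 propose(0,'w'): —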